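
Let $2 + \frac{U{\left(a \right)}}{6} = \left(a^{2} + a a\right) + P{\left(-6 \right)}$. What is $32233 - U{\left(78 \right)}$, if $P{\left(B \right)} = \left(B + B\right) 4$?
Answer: $-40475$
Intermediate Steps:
$P{\left(B \right)} = 8 B$ ($P{\left(B \right)} = 2 B 4 = 8 B$)
$U{\left(a \right)} = -300 + 12 a^{2}$ ($U{\left(a \right)} = -12 + 6 \left(\left(a^{2} + a a\right) + 8 \left(-6\right)\right) = -12 + 6 \left(\left(a^{2} + a^{2}\right) - 48\right) = -12 + 6 \left(2 a^{2} - 48\right) = -12 + 6 \left(-48 + 2 a^{2}\right) = -12 + \left(-288 + 12 a^{2}\right) = -300 + 12 a^{2}$)
$32233 - U{\left(78 \right)} = 32233 - \left(-300 + 12 \cdot 78^{2}\right) = 32233 - \left(-300 + 12 \cdot 6084\right) = 32233 - \left(-300 + 73008\right) = 32233 - 72708 = -40475$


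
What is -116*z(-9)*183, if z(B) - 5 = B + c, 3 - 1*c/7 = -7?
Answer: -1401048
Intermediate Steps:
c = 70 (c = 21 - 7*(-7) = 21 + 49 = 70)
z(B) = 75 + B (z(B) = 5 + (B + 70) = 5 + (70 + B) = 75 + B)
-116*z(-9)*183 = -116*(75 - 9)*183 = -116*66*183 = -7656*183 = -1401048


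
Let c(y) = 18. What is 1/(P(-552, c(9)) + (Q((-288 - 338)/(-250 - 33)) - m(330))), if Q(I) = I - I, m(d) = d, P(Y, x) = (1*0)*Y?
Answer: -1/330 ≈ -0.0030303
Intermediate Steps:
P(Y, x) = 0 (P(Y, x) = 0*Y = 0)
Q(I) = 0
1/(P(-552, c(9)) + (Q((-288 - 338)/(-250 - 33)) - m(330))) = 1/(0 + (0 - 1*330)) = 1/(0 + (0 - 330)) = 1/(0 - 330) = 1/(-330) = -1/330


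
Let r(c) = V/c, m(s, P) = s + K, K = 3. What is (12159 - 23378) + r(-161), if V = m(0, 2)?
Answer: -1806262/161 ≈ -11219.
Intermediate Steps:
m(s, P) = 3 + s (m(s, P) = s + 3 = 3 + s)
V = 3 (V = 3 + 0 = 3)
r(c) = 3/c
(12159 - 23378) + r(-161) = (12159 - 23378) + 3/(-161) = -11219 + 3*(-1/161) = -11219 - 3/161 = -1806262/161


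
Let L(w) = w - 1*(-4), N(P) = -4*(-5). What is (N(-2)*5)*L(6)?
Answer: 1000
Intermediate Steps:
N(P) = 20
L(w) = 4 + w (L(w) = w + 4 = 4 + w)
(N(-2)*5)*L(6) = (20*5)*(4 + 6) = 100*10 = 1000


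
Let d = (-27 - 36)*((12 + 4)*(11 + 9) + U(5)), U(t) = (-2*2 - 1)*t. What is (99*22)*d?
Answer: -40478130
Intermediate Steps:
U(t) = -5*t (U(t) = (-4 - 1)*t = -5*t)
d = -18585 (d = (-27 - 36)*((12 + 4)*(11 + 9) - 5*5) = -63*(16*20 - 25) = -63*(320 - 25) = -63*295 = -18585)
(99*22)*d = (99*22)*(-18585) = 2178*(-18585) = -40478130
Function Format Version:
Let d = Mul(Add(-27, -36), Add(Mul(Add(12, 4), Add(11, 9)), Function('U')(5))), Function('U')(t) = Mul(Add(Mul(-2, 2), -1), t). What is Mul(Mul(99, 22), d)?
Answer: -40478130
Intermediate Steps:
Function('U')(t) = Mul(-5, t) (Function('U')(t) = Mul(Add(-4, -1), t) = Mul(-5, t))
d = -18585 (d = Mul(Add(-27, -36), Add(Mul(Add(12, 4), Add(11, 9)), Mul(-5, 5))) = Mul(-63, Add(Mul(16, 20), -25)) = Mul(-63, Add(320, -25)) = Mul(-63, 295) = -18585)
Mul(Mul(99, 22), d) = Mul(Mul(99, 22), -18585) = Mul(2178, -18585) = -40478130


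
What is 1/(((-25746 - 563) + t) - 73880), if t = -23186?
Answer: -1/123375 ≈ -8.1054e-6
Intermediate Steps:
1/(((-25746 - 563) + t) - 73880) = 1/(((-25746 - 563) - 23186) - 73880) = 1/((-26309 - 23186) - 73880) = 1/(-49495 - 73880) = 1/(-123375) = -1/123375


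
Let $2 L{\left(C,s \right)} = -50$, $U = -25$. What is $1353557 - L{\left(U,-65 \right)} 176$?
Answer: $1357957$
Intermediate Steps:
$L{\left(C,s \right)} = -25$ ($L{\left(C,s \right)} = \frac{1}{2} \left(-50\right) = -25$)
$1353557 - L{\left(U,-65 \right)} 176 = 1353557 - \left(-25\right) 176 = 1353557 - -4400 = 1353557 + 4400 = 1357957$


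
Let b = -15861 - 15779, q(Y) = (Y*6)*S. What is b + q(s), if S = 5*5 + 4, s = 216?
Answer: 5944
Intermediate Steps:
S = 29 (S = 25 + 4 = 29)
q(Y) = 174*Y (q(Y) = (Y*6)*29 = (6*Y)*29 = 174*Y)
b = -31640
b + q(s) = -31640 + 174*216 = -31640 + 37584 = 5944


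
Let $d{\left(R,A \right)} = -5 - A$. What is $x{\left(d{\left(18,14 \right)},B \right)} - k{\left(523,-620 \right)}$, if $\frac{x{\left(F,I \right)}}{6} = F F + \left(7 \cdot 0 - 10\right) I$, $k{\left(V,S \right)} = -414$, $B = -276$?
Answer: $19140$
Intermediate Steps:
$x{\left(F,I \right)} = - 60 I + 6 F^{2}$ ($x{\left(F,I \right)} = 6 \left(F F + \left(7 \cdot 0 - 10\right) I\right) = 6 \left(F^{2} + \left(0 - 10\right) I\right) = 6 \left(F^{2} - 10 I\right) = - 60 I + 6 F^{2}$)
$x{\left(d{\left(18,14 \right)},B \right)} - k{\left(523,-620 \right)} = \left(\left(-60\right) \left(-276\right) + 6 \left(-5 - 14\right)^{2}\right) - -414 = \left(16560 + 6 \left(-5 - 14\right)^{2}\right) + 414 = \left(16560 + 6 \left(-19\right)^{2}\right) + 414 = \left(16560 + 6 \cdot 361\right) + 414 = \left(16560 + 2166\right) + 414 = 18726 + 414 = 19140$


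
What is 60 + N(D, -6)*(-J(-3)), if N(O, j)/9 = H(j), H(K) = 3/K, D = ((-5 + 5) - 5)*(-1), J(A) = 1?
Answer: 129/2 ≈ 64.500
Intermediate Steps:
D = 5 (D = (0 - 5)*(-1) = -5*(-1) = 5)
N(O, j) = 27/j (N(O, j) = 9*(3/j) = 27/j)
60 + N(D, -6)*(-J(-3)) = 60 + (27/(-6))*(-1*1) = 60 + (27*(-⅙))*(-1) = 60 - 9/2*(-1) = 60 + 9/2 = 129/2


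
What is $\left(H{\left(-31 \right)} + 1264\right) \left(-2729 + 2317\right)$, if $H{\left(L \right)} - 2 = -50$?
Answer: $-500992$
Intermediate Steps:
$H{\left(L \right)} = -48$ ($H{\left(L \right)} = 2 - 50 = -48$)
$\left(H{\left(-31 \right)} + 1264\right) \left(-2729 + 2317\right) = \left(-48 + 1264\right) \left(-2729 + 2317\right) = 1216 \left(-412\right) = -500992$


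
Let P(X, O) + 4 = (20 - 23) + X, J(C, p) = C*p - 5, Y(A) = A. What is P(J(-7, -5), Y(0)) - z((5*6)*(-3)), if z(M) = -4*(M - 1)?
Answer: -341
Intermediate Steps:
z(M) = 4 - 4*M (z(M) = -4*(-1 + M) = 4 - 4*M)
J(C, p) = -5 + C*p
P(X, O) = -7 + X (P(X, O) = -4 + ((20 - 23) + X) = -4 + (-3 + X) = -7 + X)
P(J(-7, -5), Y(0)) - z((5*6)*(-3)) = (-7 + (-5 - 7*(-5))) - (4 - 4*5*6*(-3)) = (-7 + (-5 + 35)) - (4 - 120*(-3)) = (-7 + 30) - (4 - 4*(-90)) = 23 - (4 + 360) = 23 - 1*364 = 23 - 364 = -341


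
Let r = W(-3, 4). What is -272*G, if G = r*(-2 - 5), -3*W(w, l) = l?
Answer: -7616/3 ≈ -2538.7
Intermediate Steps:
W(w, l) = -l/3
r = -4/3 (r = -⅓*4 = -4/3 ≈ -1.3333)
G = 28/3 (G = -4*(-2 - 5)/3 = -4/3*(-7) = 28/3 ≈ 9.3333)
-272*G = -272*28/3 = -7616/3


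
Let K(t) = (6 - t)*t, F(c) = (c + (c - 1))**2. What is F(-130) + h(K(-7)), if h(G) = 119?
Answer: 68240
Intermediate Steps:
F(c) = (-1 + 2*c)**2 (F(c) = (c + (-1 + c))**2 = (-1 + 2*c)**2)
K(t) = t*(6 - t)
F(-130) + h(K(-7)) = (-1 + 2*(-130))**2 + 119 = (-1 - 260)**2 + 119 = (-261)**2 + 119 = 68121 + 119 = 68240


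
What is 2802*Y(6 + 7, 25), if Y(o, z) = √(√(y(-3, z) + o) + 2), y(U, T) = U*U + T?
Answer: 2802*√(2 + √47) ≈ 8338.3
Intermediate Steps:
y(U, T) = T + U² (y(U, T) = U² + T = T + U²)
Y(o, z) = √(2 + √(9 + o + z)) (Y(o, z) = √(√((z + (-3)²) + o) + 2) = √(√((z + 9) + o) + 2) = √(√((9 + z) + o) + 2) = √(√(9 + o + z) + 2) = √(2 + √(9 + o + z)))
2802*Y(6 + 7, 25) = 2802*√(2 + √(9 + (6 + 7) + 25)) = 2802*√(2 + √(9 + 13 + 25)) = 2802*√(2 + √47)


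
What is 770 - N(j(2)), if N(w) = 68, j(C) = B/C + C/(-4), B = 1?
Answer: 702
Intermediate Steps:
j(C) = 1/C - C/4 (j(C) = 1/C + C/(-4) = 1/C + C*(-¼) = 1/C - C/4)
770 - N(j(2)) = 770 - 1*68 = 770 - 68 = 702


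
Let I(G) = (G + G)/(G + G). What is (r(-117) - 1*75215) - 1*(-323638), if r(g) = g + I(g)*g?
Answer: 248189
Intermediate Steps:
I(G) = 1 (I(G) = (2*G)/((2*G)) = (2*G)*(1/(2*G)) = 1)
r(g) = 2*g (r(g) = g + 1*g = g + g = 2*g)
(r(-117) - 1*75215) - 1*(-323638) = (2*(-117) - 1*75215) - 1*(-323638) = (-234 - 75215) + 323638 = -75449 + 323638 = 248189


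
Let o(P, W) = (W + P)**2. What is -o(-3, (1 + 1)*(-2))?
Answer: -49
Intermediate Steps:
o(P, W) = (P + W)**2
-o(-3, (1 + 1)*(-2)) = -(-3 + (1 + 1)*(-2))**2 = -(-3 + 2*(-2))**2 = -(-3 - 4)**2 = -1*(-7)**2 = -1*49 = -49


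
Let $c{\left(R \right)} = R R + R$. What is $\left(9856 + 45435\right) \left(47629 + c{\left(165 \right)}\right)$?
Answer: $4147875529$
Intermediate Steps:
$c{\left(R \right)} = R + R^{2}$ ($c{\left(R \right)} = R^{2} + R = R + R^{2}$)
$\left(9856 + 45435\right) \left(47629 + c{\left(165 \right)}\right) = \left(9856 + 45435\right) \left(47629 + 165 \left(1 + 165\right)\right) = 55291 \left(47629 + 165 \cdot 166\right) = 55291 \left(47629 + 27390\right) = 55291 \cdot 75019 = 4147875529$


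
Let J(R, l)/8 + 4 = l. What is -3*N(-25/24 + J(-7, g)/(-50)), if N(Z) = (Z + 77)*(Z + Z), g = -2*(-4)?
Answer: 45597719/60000 ≈ 759.96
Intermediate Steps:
g = 8
J(R, l) = -32 + 8*l
N(Z) = 2*Z*(77 + Z) (N(Z) = (77 + Z)*(2*Z) = 2*Z*(77 + Z))
-3*N(-25/24 + J(-7, g)/(-50)) = -6*(-25/24 + (-32 + 8*8)/(-50))*(77 + (-25/24 + (-32 + 8*8)/(-50))) = -6*(-25*1/24 + (-32 + 64)*(-1/50))*(77 + (-25*1/24 + (-32 + 64)*(-1/50))) = -6*(-25/24 + 32*(-1/50))*(77 + (-25/24 + 32*(-1/50))) = -6*(-25/24 - 16/25)*(77 + (-25/24 - 16/25)) = -6*(-1009)*(77 - 1009/600)/600 = -6*(-1009)*45191/(600*600) = -3*(-45597719/180000) = 45597719/60000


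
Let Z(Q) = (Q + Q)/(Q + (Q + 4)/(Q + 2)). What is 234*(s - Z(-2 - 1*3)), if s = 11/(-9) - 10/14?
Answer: -6682/7 ≈ -954.57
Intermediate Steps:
s = -122/63 (s = 11*(-⅑) - 10*1/14 = -11/9 - 5/7 = -122/63 ≈ -1.9365)
Z(Q) = 2*Q/(Q + (4 + Q)/(2 + Q)) (Z(Q) = (2*Q)/(Q + (4 + Q)/(2 + Q)) = 2*Q/(Q + (4 + Q)/(2 + Q)))
234*(s - Z(-2 - 1*3)) = 234*(-122/63 - 2*(-2 - 1*3)*(2 + (-2 - 1*3))/(4 + (-2 - 1*3)² + 3*(-2 - 1*3))) = 234*(-122/63 - 2*(-2 - 3)*(2 + (-2 - 3))/(4 + (-2 - 3)² + 3*(-2 - 3))) = 234*(-122/63 - 2*(-5)*(2 - 5)/(4 + (-5)² + 3*(-5))) = 234*(-122/63 - 2*(-5)*(-3)/(4 + 25 - 15)) = 234*(-122/63 - 2*(-5)*(-3)/14) = 234*(-122/63 - 1*15/7) = 234*(-122/63 - 15/7) = 234*(-257/63) = -6682/7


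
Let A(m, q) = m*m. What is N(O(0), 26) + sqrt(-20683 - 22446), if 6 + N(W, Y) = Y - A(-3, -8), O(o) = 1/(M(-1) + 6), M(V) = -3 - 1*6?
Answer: 11 + I*sqrt(43129) ≈ 11.0 + 207.68*I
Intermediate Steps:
M(V) = -9 (M(V) = -3 - 6 = -9)
A(m, q) = m**2
O(o) = -1/3 (O(o) = 1/(-9 + 6) = 1/(-3) = -1/3)
N(W, Y) = -15 + Y (N(W, Y) = -6 + (Y - 1*(-3)**2) = -6 + (Y - 1*9) = -6 + (Y - 9) = -6 + (-9 + Y) = -15 + Y)
N(O(0), 26) + sqrt(-20683 - 22446) = (-15 + 26) + sqrt(-20683 - 22446) = 11 + sqrt(-43129) = 11 + I*sqrt(43129)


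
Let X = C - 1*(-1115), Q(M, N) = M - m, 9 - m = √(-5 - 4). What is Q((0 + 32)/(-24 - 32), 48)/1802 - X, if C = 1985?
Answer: -39103467/12614 + 3*I/1802 ≈ -3100.0 + 0.0016648*I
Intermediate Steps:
m = 9 - 3*I (m = 9 - √(-5 - 4) = 9 - √(-9) = 9 - 3*I ≈ 9.0 - 3.0*I)
Q(M, N) = -9 + M + 3*I (Q(M, N) = M - (9 - 3*I) = M + (-9 + 3*I) = -9 + M + 3*I)
X = 3100 (X = 1985 - 1*(-1115) = 1985 + 1115 = 3100)
Q((0 + 32)/(-24 - 32), 48)/1802 - X = (-9 + (0 + 32)/(-24 - 32) + 3*I)/1802 - 1*3100 = (-9 + 32/(-56) + 3*I)*(1/1802) - 3100 = (-9 + 32*(-1/56) + 3*I)*(1/1802) - 3100 = (-9 - 4/7 + 3*I)*(1/1802) - 3100 = (-67/7 + 3*I)*(1/1802) - 3100 = (-67/12614 + 3*I/1802) - 3100 = -39103467/12614 + 3*I/1802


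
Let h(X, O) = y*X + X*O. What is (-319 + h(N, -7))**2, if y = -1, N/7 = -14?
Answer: 216225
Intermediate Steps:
N = -98 (N = 7*(-14) = -98)
h(X, O) = -X + O*X (h(X, O) = -X + X*O = -X + O*X)
(-319 + h(N, -7))**2 = (-319 - 98*(-1 - 7))**2 = (-319 - 98*(-8))**2 = (-319 + 784)**2 = 465**2 = 216225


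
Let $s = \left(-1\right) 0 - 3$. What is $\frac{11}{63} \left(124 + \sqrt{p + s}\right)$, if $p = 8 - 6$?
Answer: $\frac{1364}{63} + \frac{11 i}{63} \approx 21.651 + 0.1746 i$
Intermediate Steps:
$p = 2$
$s = -3$ ($s = 0 - 3 = -3$)
$\frac{11}{63} \left(124 + \sqrt{p + s}\right) = \frac{11}{63} \left(124 + \sqrt{2 - 3}\right) = 11 \cdot \frac{1}{63} \left(124 + \sqrt{-1}\right) = \frac{11 \left(124 + i\right)}{63} = \frac{1364}{63} + \frac{11 i}{63}$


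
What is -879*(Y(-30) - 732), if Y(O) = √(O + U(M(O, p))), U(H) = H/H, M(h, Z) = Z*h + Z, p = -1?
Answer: 643428 - 879*I*√29 ≈ 6.4343e+5 - 4733.6*I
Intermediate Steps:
M(h, Z) = Z + Z*h
U(H) = 1
Y(O) = √(1 + O) (Y(O) = √(O + 1) = √(1 + O))
-879*(Y(-30) - 732) = -879*(√(1 - 30) - 732) = -879*(√(-29) - 732) = -879*(I*√29 - 732) = -879*(-732 + I*√29) = 643428 - 879*I*√29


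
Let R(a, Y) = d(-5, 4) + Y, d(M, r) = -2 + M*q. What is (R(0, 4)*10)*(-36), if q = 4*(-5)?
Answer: -36720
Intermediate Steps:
q = -20
d(M, r) = -2 - 20*M (d(M, r) = -2 + M*(-20) = -2 - 20*M)
R(a, Y) = 98 + Y (R(a, Y) = (-2 - 20*(-5)) + Y = (-2 + 100) + Y = 98 + Y)
(R(0, 4)*10)*(-36) = ((98 + 4)*10)*(-36) = (102*10)*(-36) = 1020*(-36) = -36720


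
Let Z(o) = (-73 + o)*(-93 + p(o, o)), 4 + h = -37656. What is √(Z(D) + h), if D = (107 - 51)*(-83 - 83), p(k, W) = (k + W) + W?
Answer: √262116329 ≈ 16190.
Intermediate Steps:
p(k, W) = k + 2*W (p(k, W) = (W + k) + W = k + 2*W)
h = -37660 (h = -4 - 37656 = -37660)
D = -9296 (D = 56*(-166) = -9296)
Z(o) = (-93 + 3*o)*(-73 + o) (Z(o) = (-73 + o)*(-93 + (o + 2*o)) = (-73 + o)*(-93 + 3*o) = (-93 + 3*o)*(-73 + o))
√(Z(D) + h) = √((6789 - 312*(-9296) + 3*(-9296)²) - 37660) = √((6789 + 2900352 + 3*86415616) - 37660) = √((6789 + 2900352 + 259246848) - 37660) = √(262153989 - 37660) = √262116329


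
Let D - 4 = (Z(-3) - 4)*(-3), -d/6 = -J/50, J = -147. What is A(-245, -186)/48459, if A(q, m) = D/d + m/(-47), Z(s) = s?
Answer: 52651/1004409693 ≈ 5.2420e-5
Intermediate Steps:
d = -441/25 (d = -6*(-1*(-147))/50 = -882/50 = -6*147/50 = -441/25 ≈ -17.640)
D = 25 (D = 4 + (-3 - 4)*(-3) = 4 - 7*(-3) = 4 + 21 = 25)
A(q, m) = -625/441 - m/47 (A(q, m) = 25/(-441/25) + m/(-47) = 25*(-25/441) + m*(-1/47) = -625/441 - m/47)
A(-245, -186)/48459 = (-625/441 - 1/47*(-186))/48459 = (-625/441 + 186/47)*(1/48459) = (52651/20727)*(1/48459) = 52651/1004409693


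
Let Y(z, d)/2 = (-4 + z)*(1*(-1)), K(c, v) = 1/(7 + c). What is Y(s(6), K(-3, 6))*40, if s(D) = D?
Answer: -160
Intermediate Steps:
Y(z, d) = 8 - 2*z (Y(z, d) = 2*((-4 + z)*(1*(-1))) = 2*((-4 + z)*(-1)) = 2*(4 - z) = 8 - 2*z)
Y(s(6), K(-3, 6))*40 = (8 - 2*6)*40 = (8 - 12)*40 = -4*40 = -160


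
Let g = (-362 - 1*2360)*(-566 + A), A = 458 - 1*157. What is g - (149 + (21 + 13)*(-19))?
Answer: 721827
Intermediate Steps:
A = 301 (A = 458 - 157 = 301)
g = 721330 (g = (-362 - 1*2360)*(-566 + 301) = (-362 - 2360)*(-265) = -2722*(-265) = 721330)
g - (149 + (21 + 13)*(-19)) = 721330 - (149 + (21 + 13)*(-19)) = 721330 - (149 + 34*(-19)) = 721330 - (149 - 646) = 721330 - 1*(-497) = 721330 + 497 = 721827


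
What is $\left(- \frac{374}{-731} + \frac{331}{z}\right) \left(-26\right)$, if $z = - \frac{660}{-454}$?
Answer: $- \frac{42095963}{7095} \approx -5933.2$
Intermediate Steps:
$z = \frac{330}{227}$ ($z = \left(-660\right) \left(- \frac{1}{454}\right) = \frac{330}{227} \approx 1.4537$)
$\left(- \frac{374}{-731} + \frac{331}{z}\right) \left(-26\right) = \left(- \frac{374}{-731} + \frac{331}{\frac{330}{227}}\right) \left(-26\right) = \left(\left(-374\right) \left(- \frac{1}{731}\right) + 331 \cdot \frac{227}{330}\right) \left(-26\right) = \left(\frac{22}{43} + \frac{75137}{330}\right) \left(-26\right) = \frac{3238151}{14190} \left(-26\right) = - \frac{42095963}{7095}$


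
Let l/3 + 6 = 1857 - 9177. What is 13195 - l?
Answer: 35173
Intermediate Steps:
l = -21978 (l = -18 + 3*(1857 - 9177) = -18 + 3*(-7320) = -18 - 21960 = -21978)
13195 - l = 13195 - 1*(-21978) = 13195 + 21978 = 35173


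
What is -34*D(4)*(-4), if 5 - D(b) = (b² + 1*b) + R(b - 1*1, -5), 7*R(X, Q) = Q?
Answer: -13600/7 ≈ -1942.9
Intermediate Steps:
R(X, Q) = Q/7
D(b) = 40/7 - b - b² (D(b) = 5 - ((b² + 1*b) + (⅐)*(-5)) = 5 - ((b² + b) - 5/7) = 5 - ((b + b²) - 5/7) = 5 - (-5/7 + b + b²) = 5 + (5/7 - b - b²) = 40/7 - b - b²)
-34*D(4)*(-4) = -34*(40/7 - 1*4 - 1*4²)*(-4) = -34*(40/7 - 4 - 1*16)*(-4) = -34*(40/7 - 4 - 16)*(-4) = -34*(-100/7)*(-4) = (3400/7)*(-4) = -13600/7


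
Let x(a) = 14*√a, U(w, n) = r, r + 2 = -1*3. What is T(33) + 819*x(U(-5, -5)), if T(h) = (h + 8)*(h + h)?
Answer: 2706 + 11466*I*√5 ≈ 2706.0 + 25639.0*I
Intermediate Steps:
r = -5 (r = -2 - 1*3 = -2 - 3 = -5)
U(w, n) = -5
T(h) = 2*h*(8 + h) (T(h) = (8 + h)*(2*h) = 2*h*(8 + h))
T(33) + 819*x(U(-5, -5)) = 2*33*(8 + 33) + 819*(14*√(-5)) = 2*33*41 + 819*(14*(I*√5)) = 2706 + 819*(14*I*√5) = 2706 + 11466*I*√5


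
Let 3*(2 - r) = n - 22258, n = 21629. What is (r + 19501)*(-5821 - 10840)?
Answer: -985298218/3 ≈ -3.2843e+8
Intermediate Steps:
r = 635/3 (r = 2 - (21629 - 22258)/3 = 2 - ⅓*(-629) = 2 + 629/3 = 635/3 ≈ 211.67)
(r + 19501)*(-5821 - 10840) = (635/3 + 19501)*(-5821 - 10840) = (59138/3)*(-16661) = -985298218/3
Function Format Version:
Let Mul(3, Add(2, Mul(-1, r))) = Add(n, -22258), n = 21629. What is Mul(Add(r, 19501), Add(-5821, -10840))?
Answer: Rational(-985298218, 3) ≈ -3.2843e+8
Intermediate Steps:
r = Rational(635, 3) (r = Add(2, Mul(Rational(-1, 3), Add(21629, -22258))) = Add(2, Mul(Rational(-1, 3), -629)) = Add(2, Rational(629, 3)) = Rational(635, 3) ≈ 211.67)
Mul(Add(r, 19501), Add(-5821, -10840)) = Mul(Add(Rational(635, 3), 19501), Add(-5821, -10840)) = Mul(Rational(59138, 3), -16661) = Rational(-985298218, 3)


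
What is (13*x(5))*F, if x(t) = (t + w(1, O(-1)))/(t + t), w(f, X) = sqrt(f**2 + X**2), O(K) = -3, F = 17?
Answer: 221/2 + 221*sqrt(10)/10 ≈ 180.39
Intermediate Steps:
w(f, X) = sqrt(X**2 + f**2)
x(t) = (t + sqrt(10))/(2*t) (x(t) = (t + sqrt((-3)**2 + 1**2))/(t + t) = (t + sqrt(9 + 1))/((2*t)) = (t + sqrt(10))*(1/(2*t)) = (t + sqrt(10))/(2*t))
(13*x(5))*F = (13*((1/2)*(5 + sqrt(10))/5))*17 = (13*((1/2)*(1/5)*(5 + sqrt(10))))*17 = (13*(1/2 + sqrt(10)/10))*17 = (13/2 + 13*sqrt(10)/10)*17 = 221/2 + 221*sqrt(10)/10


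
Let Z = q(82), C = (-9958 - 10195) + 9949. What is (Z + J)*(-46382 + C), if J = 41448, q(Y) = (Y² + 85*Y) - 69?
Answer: -3116360778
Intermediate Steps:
C = -10204 (C = -20153 + 9949 = -10204)
q(Y) = -69 + Y² + 85*Y
Z = 13625 (Z = -69 + 82² + 85*82 = -69 + 6724 + 6970 = 13625)
(Z + J)*(-46382 + C) = (13625 + 41448)*(-46382 - 10204) = 55073*(-56586) = -3116360778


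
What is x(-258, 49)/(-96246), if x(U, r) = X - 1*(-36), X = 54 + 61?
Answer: -151/96246 ≈ -0.0015689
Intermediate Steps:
X = 115
x(U, r) = 151 (x(U, r) = 115 - 1*(-36) = 115 + 36 = 151)
x(-258, 49)/(-96246) = 151/(-96246) = 151*(-1/96246) = -151/96246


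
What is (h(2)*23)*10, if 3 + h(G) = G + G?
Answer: 230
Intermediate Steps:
h(G) = -3 + 2*G (h(G) = -3 + (G + G) = -3 + 2*G)
(h(2)*23)*10 = ((-3 + 2*2)*23)*10 = ((-3 + 4)*23)*10 = (1*23)*10 = 23*10 = 230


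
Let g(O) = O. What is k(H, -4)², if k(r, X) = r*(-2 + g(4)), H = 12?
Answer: 576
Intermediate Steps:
k(r, X) = 2*r (k(r, X) = r*(-2 + 4) = r*2 = 2*r)
k(H, -4)² = (2*12)² = 24² = 576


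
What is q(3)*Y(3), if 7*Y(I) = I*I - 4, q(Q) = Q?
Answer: 15/7 ≈ 2.1429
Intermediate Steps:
Y(I) = -4/7 + I²/7 (Y(I) = (I*I - 4)/7 = (I² - 4)/7 = (-4 + I²)/7 = -4/7 + I²/7)
q(3)*Y(3) = 3*(-4/7 + (⅐)*3²) = 3*(-4/7 + (⅐)*9) = 3*(-4/7 + 9/7) = 3*(5/7) = 15/7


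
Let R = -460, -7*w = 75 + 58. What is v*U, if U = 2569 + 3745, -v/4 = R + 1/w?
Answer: 220762696/19 ≈ 1.1619e+7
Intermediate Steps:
w = -19 (w = -(75 + 58)/7 = -⅐*133 = -19)
v = 34964/19 (v = -4*(-460 + 1/(-19)) = -4*(-460 - 1/19) = -4*(-8741/19) = 34964/19 ≈ 1840.2)
U = 6314
v*U = (34964/19)*6314 = 220762696/19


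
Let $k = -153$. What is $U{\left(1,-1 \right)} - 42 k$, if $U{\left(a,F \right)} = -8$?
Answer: $6418$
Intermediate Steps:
$U{\left(1,-1 \right)} - 42 k = -8 - -6426 = -8 + 6426 = 6418$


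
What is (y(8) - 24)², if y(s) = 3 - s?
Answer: 841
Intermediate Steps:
(y(8) - 24)² = ((3 - 1*8) - 24)² = ((3 - 8) - 24)² = (-5 - 24)² = (-29)² = 841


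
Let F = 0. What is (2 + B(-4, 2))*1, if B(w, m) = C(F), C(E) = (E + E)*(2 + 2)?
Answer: 2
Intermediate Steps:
C(E) = 8*E (C(E) = (2*E)*4 = 8*E)
B(w, m) = 0 (B(w, m) = 8*0 = 0)
(2 + B(-4, 2))*1 = (2 + 0)*1 = 2*1 = 2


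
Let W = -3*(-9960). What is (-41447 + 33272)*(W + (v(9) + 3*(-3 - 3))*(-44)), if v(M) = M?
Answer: -247506300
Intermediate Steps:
W = 29880
(-41447 + 33272)*(W + (v(9) + 3*(-3 - 3))*(-44)) = (-41447 + 33272)*(29880 + (9 + 3*(-3 - 3))*(-44)) = -8175*(29880 + (9 + 3*(-6))*(-44)) = -8175*(29880 + (9 - 18)*(-44)) = -8175*(29880 - 9*(-44)) = -8175*(29880 + 396) = -8175*30276 = -247506300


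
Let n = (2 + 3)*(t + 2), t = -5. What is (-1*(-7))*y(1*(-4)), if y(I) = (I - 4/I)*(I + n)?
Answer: 399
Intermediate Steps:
n = -15 (n = (2 + 3)*(-5 + 2) = 5*(-3) = -15)
y(I) = (-15 + I)*(I - 4/I) (y(I) = (I - 4/I)*(I - 15) = (I - 4/I)*(-15 + I) = (-15 + I)*(I - 4/I))
(-1*(-7))*y(1*(-4)) = (-1*(-7))*(-4 + (1*(-4))² - 15*(-4) + 60/((1*(-4)))) = 7*(-4 + (-4)² - 15*(-4) + 60/(-4)) = 7*(-4 + 16 + 60 + 60*(-¼)) = 7*(-4 + 16 + 60 - 15) = 7*57 = 399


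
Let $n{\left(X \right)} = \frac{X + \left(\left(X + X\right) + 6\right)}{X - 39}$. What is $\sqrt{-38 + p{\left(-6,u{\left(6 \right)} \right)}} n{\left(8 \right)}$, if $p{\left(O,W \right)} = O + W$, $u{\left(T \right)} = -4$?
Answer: $- \frac{120 i \sqrt{3}}{31} \approx - 6.7047 i$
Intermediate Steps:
$n{\left(X \right)} = \frac{6 + 3 X}{-39 + X}$ ($n{\left(X \right)} = \frac{X + \left(2 X + 6\right)}{-39 + X} = \frac{X + \left(6 + 2 X\right)}{-39 + X} = \frac{6 + 3 X}{-39 + X}$)
$\sqrt{-38 + p{\left(-6,u{\left(6 \right)} \right)}} n{\left(8 \right)} = \sqrt{-38 - 10} \frac{3 \left(2 + 8\right)}{-39 + 8} = \sqrt{-38 - 10} \cdot 3 \frac{1}{-31} \cdot 10 = \sqrt{-48} \cdot 3 \left(- \frac{1}{31}\right) 10 = 4 i \sqrt{3} \left(- \frac{30}{31}\right) = - \frac{120 i \sqrt{3}}{31}$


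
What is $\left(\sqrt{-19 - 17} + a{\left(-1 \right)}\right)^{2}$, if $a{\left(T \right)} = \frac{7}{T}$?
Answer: $13 - 84 i \approx 13.0 - 84.0 i$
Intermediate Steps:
$\left(\sqrt{-19 - 17} + a{\left(-1 \right)}\right)^{2} = \left(\sqrt{-19 - 17} + \frac{7}{-1}\right)^{2} = \left(\sqrt{-36} + 7 \left(-1\right)\right)^{2} = \left(6 i - 7\right)^{2} = \left(-7 + 6 i\right)^{2}$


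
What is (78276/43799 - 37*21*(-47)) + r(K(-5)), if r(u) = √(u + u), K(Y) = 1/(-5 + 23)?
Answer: 4798765670/131397 ≈ 36521.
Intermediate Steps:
K(Y) = 1/18
r(u) = √2*√u (r(u) = √(2*u) = √2*√u)
(78276/43799 - 37*21*(-47)) + r(K(-5)) = (78276/43799 - 37*21*(-47)) + √2*√(1/18) = (78276*(1/43799) - 777*(-47)) + √2*(√2/6) = (78276/43799 - 1*(-36519)) + ⅓ = (78276/43799 + 36519) + ⅓ = 1599573957/43799 + ⅓ = 4798765670/131397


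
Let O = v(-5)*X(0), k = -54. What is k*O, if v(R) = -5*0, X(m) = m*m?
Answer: 0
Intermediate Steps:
X(m) = m**2
v(R) = 0
O = 0 (O = 0*0**2 = 0*0 = 0)
k*O = -54*0 = 0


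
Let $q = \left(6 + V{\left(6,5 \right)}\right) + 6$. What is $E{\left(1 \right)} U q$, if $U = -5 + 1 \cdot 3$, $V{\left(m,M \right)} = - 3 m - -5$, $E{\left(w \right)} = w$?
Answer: $2$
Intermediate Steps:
$V{\left(m,M \right)} = 5 - 3 m$ ($V{\left(m,M \right)} = - 3 m + 5 = 5 - 3 m$)
$U = -2$ ($U = -5 + 3 = -2$)
$q = -1$ ($q = \left(6 + \left(5 - 18\right)\right) + 6 = \left(6 - 13\right) + 6 = -7 + 6 = -1$)
$E{\left(1 \right)} U q = 1 \left(-2\right) \left(-1\right) = \left(-2\right) \left(-1\right) = 2$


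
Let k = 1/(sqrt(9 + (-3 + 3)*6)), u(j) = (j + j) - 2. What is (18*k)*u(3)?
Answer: 24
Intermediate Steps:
u(j) = -2 + 2*j (u(j) = 2*j - 2 = -2 + 2*j)
k = 1/3 (k = 1/(sqrt(9 + 0*6)) = 1/(sqrt(9 + 0)) = 1/(sqrt(9)) = 1/3 ≈ 0.33333)
(18*k)*u(3) = (18*(1/3))*(-2 + 2*3) = 6*(-2 + 6) = 6*4 = 24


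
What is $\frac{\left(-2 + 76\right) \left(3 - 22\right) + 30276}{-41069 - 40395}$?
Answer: $- \frac{14435}{40732} \approx -0.35439$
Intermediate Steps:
$\frac{\left(-2 + 76\right) \left(3 - 22\right) + 30276}{-41069 - 40395} = \frac{74 \left(3 - 22\right) + 30276}{-81464} = \left(74 \left(-19\right) + 30276\right) \left(- \frac{1}{81464}\right) = \left(-1406 + 30276\right) \left(- \frac{1}{81464}\right) = 28870 \left(- \frac{1}{81464}\right) = - \frac{14435}{40732}$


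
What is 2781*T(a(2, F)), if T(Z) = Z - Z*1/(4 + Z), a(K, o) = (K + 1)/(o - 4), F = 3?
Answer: 0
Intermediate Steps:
a(K, o) = (1 + K)/(-4 + o)
T(Z) = Z - Z/(4 + Z)
2781*T(a(2, F)) = 2781*(((1 + 2)/(-4 + 3))*(3 + (1 + 2)/(-4 + 3))/(4 + (1 + 2)/(-4 + 3))) = 2781*((3/(-1))*(3 + 3/(-1))/(4 + 3/(-1))) = 2781*((-1*3)*(3 - 1*3)/(4 - 1*3)) = 2781*(-3*(3 - 3)/(4 - 3)) = 2781*(-3*0/1) = 2781*(-3*1*0) = 2781*0 = 0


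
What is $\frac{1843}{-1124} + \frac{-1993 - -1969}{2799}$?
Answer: $- \frac{1728511}{1048692} \approx -1.6483$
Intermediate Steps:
$\frac{1843}{-1124} + \frac{-1993 - -1969}{2799} = 1843 \left(- \frac{1}{1124}\right) + \left(-1993 + 1969\right) \frac{1}{2799} = - \frac{1843}{1124} - \frac{8}{933} = - \frac{1728511}{1048692}$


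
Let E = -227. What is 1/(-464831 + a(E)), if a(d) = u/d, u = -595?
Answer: -227/105516042 ≈ -2.1513e-6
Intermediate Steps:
a(d) = -595/d
1/(-464831 + a(E)) = 1/(-464831 - 595/(-227)) = 1/(-464831 - 595*(-1/227)) = 1/(-464831 + 595/227) = 1/(-105516042/227) = -227/105516042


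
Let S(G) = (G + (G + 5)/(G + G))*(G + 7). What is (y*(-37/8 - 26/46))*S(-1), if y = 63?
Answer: 541485/92 ≈ 5885.7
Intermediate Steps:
S(G) = (7 + G)*(G + (5 + G)/(2*G)) (S(G) = (G + (5 + G)/((2*G)))*(7 + G) = (G + (5 + G)*(1/(2*G)))*(7 + G) = (G + (5 + G)/(2*G))*(7 + G) = (7 + G)*(G + (5 + G)/(2*G)))
(y*(-37/8 - 26/46))*S(-1) = (63*(-37/8 - 26/46))*(6 + (-1)² + (15/2)*(-1) + (35/2)/(-1)) = (63*(-37*⅛ - 26*1/46))*(6 + 1 - 15/2 + (35/2)*(-1)) = (63*(-37/8 - 13/23))*(6 + 1 - 15/2 - 35/2) = (63*(-955/184))*(-18) = -60165/184*(-18) = 541485/92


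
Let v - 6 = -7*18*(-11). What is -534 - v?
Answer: -1926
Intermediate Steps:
v = 1392 (v = 6 - 7*18*(-11) = 6 - 126*(-11) = 6 + 1386 = 1392)
-534 - v = -534 - 1*1392 = -534 - 1392 = -1926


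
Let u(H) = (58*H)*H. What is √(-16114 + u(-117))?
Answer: 2*√194462 ≈ 881.96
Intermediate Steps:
u(H) = 58*H²
√(-16114 + u(-117)) = √(-16114 + 58*(-117)²) = √(-16114 + 58*13689) = √(-16114 + 793962) = √777848 = 2*√194462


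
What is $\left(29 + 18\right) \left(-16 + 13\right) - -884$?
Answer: $743$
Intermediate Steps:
$\left(29 + 18\right) \left(-16 + 13\right) - -884 = 47 \left(-3\right) + 884 = -141 + 884 = 743$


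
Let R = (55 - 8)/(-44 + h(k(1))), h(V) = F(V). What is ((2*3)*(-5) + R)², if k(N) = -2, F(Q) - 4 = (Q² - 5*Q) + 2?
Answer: 588289/576 ≈ 1021.3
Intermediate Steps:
F(Q) = 6 + Q² - 5*Q (F(Q) = 4 + ((Q² - 5*Q) + 2) = 4 + (2 + Q² - 5*Q) = 6 + Q² - 5*Q)
h(V) = 6 + V² - 5*V
R = -47/24 (R = (55 - 8)/(-44 + (6 + (-2)² - 5*(-2))) = 47/(-44 + (6 + 4 + 10)) = 47/(-44 + 20) = 47/(-24) = 47*(-1/24) = -47/24 ≈ -1.9583)
((2*3)*(-5) + R)² = ((2*3)*(-5) - 47/24)² = (6*(-5) - 47/24)² = (-30 - 47/24)² = (-767/24)² = 588289/576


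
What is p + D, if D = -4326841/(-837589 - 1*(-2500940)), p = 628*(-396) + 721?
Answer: -412460484258/1663351 ≈ -2.4797e+5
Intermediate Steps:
p = -247967 (p = -248688 + 721 = -247967)
D = -4326841/1663351 (D = -4326841/(-837589 + 2500940) = -4326841/1663351 ≈ -2.6013)
p + D = -247967 - 4326841/1663351 = -412460484258/1663351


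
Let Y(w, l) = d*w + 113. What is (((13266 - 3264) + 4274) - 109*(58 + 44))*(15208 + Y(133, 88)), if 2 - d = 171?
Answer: -22598648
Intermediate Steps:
d = -169 (d = 2 - 1*171 = 2 - 171 = -169)
Y(w, l) = 113 - 169*w (Y(w, l) = -169*w + 113 = 113 - 169*w)
(((13266 - 3264) + 4274) - 109*(58 + 44))*(15208 + Y(133, 88)) = (((13266 - 3264) + 4274) - 109*(58 + 44))*(15208 + (113 - 169*133)) = ((10002 + 4274) - 109*102)*(15208 + (113 - 22477)) = (14276 - 11118)*(15208 - 22364) = 3158*(-7156) = -22598648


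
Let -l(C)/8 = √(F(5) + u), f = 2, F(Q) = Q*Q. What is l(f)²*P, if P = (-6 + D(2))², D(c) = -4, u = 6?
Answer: 198400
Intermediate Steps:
F(Q) = Q²
P = 100 (P = (-6 - 4)² = (-10)² = 100)
l(C) = -8*√31 (l(C) = -8*√(5² + 6) = -8*√(25 + 6) = -8*√31)
l(f)²*P = (-8*√31)²*100 = 1984*100 = 198400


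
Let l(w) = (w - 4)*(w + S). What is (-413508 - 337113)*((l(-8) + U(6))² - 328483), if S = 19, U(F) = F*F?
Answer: 239648514807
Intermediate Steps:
U(F) = F²
l(w) = (-4 + w)*(19 + w) (l(w) = (w - 4)*(w + 19) = (-4 + w)*(19 + w))
(-413508 - 337113)*((l(-8) + U(6))² - 328483) = (-413508 - 337113)*(((-76 + (-8)² + 15*(-8)) + 6²)² - 328483) = -750621*(((-76 + 64 - 120) + 36)² - 328483) = -750621*((-132 + 36)² - 328483) = -750621*((-96)² - 328483) = -750621*(9216 - 328483) = -750621*(-319267) = 239648514807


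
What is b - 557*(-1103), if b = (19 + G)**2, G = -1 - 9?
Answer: 614452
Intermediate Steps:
G = -10
b = 81 (b = (19 - 10)**2 = 9**2 = 81)
b - 557*(-1103) = 81 - 557*(-1103) = 81 + 614371 = 614452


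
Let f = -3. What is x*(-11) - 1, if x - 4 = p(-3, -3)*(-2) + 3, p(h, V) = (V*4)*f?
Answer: 714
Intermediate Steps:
p(h, V) = -12*V (p(h, V) = (V*4)*(-3) = (4*V)*(-3) = -12*V)
x = -65 (x = 4 + (-12*(-3)*(-2) + 3) = 4 + (36*(-2) + 3) = 4 + (-72 + 3) = 4 - 69 = -65)
x*(-11) - 1 = -65*(-11) - 1 = 715 - 1 = 714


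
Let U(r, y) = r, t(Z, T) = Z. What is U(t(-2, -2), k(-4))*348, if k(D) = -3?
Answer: -696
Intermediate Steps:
U(t(-2, -2), k(-4))*348 = -2*348 = -696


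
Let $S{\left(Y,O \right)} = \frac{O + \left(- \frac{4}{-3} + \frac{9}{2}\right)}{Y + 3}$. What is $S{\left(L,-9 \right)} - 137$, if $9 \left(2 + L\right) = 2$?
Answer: $- \frac{3071}{22} \approx -139.59$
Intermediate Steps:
$L = - \frac{16}{9}$ ($L = -2 + \frac{1}{9} \cdot 2 = -2 + \frac{2}{9} = - \frac{16}{9} \approx -1.7778$)
$S{\left(Y,O \right)} = \frac{\frac{35}{6} + O}{3 + Y}$ ($S{\left(Y,O \right)} = \frac{O + \left(\left(-4\right) \left(- \frac{1}{3}\right) + 9 \cdot \frac{1}{2}\right)}{3 + Y} = \frac{O + \left(\frac{4}{3} + \frac{9}{2}\right)}{3 + Y} = \frac{O + \frac{35}{6}}{3 + Y} = \frac{\frac{35}{6} + O}{3 + Y}$)
$S{\left(L,-9 \right)} - 137 = \frac{\frac{35}{6} - 9}{3 - \frac{16}{9}} - 137 = \frac{1}{\frac{11}{9}} \left(- \frac{19}{6}\right) - 137 = \frac{9}{11} \left(- \frac{19}{6}\right) - 137 = - \frac{57}{22} - 137 = - \frac{3071}{22}$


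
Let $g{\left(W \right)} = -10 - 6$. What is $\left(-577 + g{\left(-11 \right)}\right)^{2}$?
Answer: $351649$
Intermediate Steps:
$g{\left(W \right)} = -16$ ($g{\left(W \right)} = -10 - 6 = -16$)
$\left(-577 + g{\left(-11 \right)}\right)^{2} = \left(-577 - 16\right)^{2} = \left(-593\right)^{2} = 351649$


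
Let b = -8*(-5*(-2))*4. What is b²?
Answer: 102400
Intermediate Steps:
b = -320 (b = -80*4 = -8*40 = -320)
b² = (-320)² = 102400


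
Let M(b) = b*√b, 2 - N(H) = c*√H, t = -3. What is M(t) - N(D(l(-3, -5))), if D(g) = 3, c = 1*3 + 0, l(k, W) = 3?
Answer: -2 + 3*√3*(1 - I) ≈ 3.1962 - 5.1962*I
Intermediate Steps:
c = 3 (c = 3 + 0 = 3)
N(H) = 2 - 3*√H
M(b) = b^(3/2)
M(t) - N(D(l(-3, -5))) = (-3)^(3/2) - (2 - 3*√3) = -3*I*√3 + (-2 + 3*√3) = -2 + 3*√3 - 3*I*√3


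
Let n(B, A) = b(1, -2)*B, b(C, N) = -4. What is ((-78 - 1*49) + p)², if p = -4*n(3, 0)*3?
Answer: 289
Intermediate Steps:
n(B, A) = -4*B
p = 144 (p = -(-16)*3*3 = -4*(-12)*3 = 48*3 = 144)
((-78 - 1*49) + p)² = ((-78 - 1*49) + 144)² = ((-78 - 49) + 144)² = (-127 + 144)² = 17² = 289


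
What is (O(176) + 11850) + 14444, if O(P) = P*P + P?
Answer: 57446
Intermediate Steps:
O(P) = P + P**2 (O(P) = P**2 + P = P + P**2)
(O(176) + 11850) + 14444 = (176*(1 + 176) + 11850) + 14444 = (176*177 + 11850) + 14444 = (31152 + 11850) + 14444 = 43002 + 14444 = 57446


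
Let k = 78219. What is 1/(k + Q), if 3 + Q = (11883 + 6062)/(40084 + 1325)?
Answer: 41409/3238864289 ≈ 1.2785e-5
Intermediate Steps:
Q = -106282/41409 (Q = -3 + (11883 + 6062)/(40084 + 1325) = -3 + 17945/41409 = -106282/41409 ≈ -2.5666)
1/(k + Q) = 1/(78219 - 106282/41409) = 1/(3238864289/41409) = 41409/3238864289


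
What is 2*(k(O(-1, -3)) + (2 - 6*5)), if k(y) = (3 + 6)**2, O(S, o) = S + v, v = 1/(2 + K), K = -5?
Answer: 106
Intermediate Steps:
v = -1/3 (v = 1/(2 - 5) = 1/(-3) = -1/3 ≈ -0.33333)
O(S, o) = -1/3 + S (O(S, o) = S - 1/3 = -1/3 + S)
k(y) = 81 (k(y) = 9**2 = 81)
2*(k(O(-1, -3)) + (2 - 6*5)) = 2*(81 + (2 - 6*5)) = 2*(81 + (2 - 30)) = 2*(81 - 28) = 2*53 = 106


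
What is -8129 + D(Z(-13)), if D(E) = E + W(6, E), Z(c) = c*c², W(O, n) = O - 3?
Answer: -10323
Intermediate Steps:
W(O, n) = -3 + O
Z(c) = c³
D(E) = 3 + E (D(E) = E + (-3 + 6) = E + 3 = 3 + E)
-8129 + D(Z(-13)) = -8129 + (3 + (-13)³) = -8129 + (3 - 2197) = -8129 - 2194 = -10323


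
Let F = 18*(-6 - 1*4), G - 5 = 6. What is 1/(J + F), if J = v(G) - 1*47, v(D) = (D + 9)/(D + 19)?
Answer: -3/679 ≈ -0.0044183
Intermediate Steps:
G = 11 (G = 5 + 6 = 11)
v(D) = (9 + D)/(19 + D)
F = -180 (F = 18*(-6 - 4) = 18*(-10) = -180)
J = -139/3 (J = (9 + 11)/(19 + 11) - 1*47 = 20/30 - 47 = (1/30)*20 - 47 = 2/3 - 47 = -139/3 ≈ -46.333)
1/(J + F) = 1/(-139/3 - 180) = 1/(-679/3) = -3/679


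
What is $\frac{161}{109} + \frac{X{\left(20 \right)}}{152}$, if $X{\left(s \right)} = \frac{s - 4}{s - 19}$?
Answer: $\frac{3277}{2071} \approx 1.5823$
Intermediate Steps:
$X{\left(s \right)} = \frac{-4 + s}{-19 + s}$
$\frac{161}{109} + \frac{X{\left(20 \right)}}{152} = \frac{161}{109} + \frac{\frac{1}{-19 + 20} \left(-4 + 20\right)}{152} = 161 \cdot \frac{1}{109} + 1^{-1} \cdot 16 \cdot \frac{1}{152} = \frac{161}{109} + 1 \cdot 16 \cdot \frac{1}{152} = \frac{161}{109} + 16 \cdot \frac{1}{152} = \frac{161}{109} + \frac{2}{19} = \frac{3277}{2071}$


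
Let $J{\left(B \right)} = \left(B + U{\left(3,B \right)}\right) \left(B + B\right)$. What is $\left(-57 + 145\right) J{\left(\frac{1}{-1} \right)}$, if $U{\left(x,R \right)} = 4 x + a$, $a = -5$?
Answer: $-1056$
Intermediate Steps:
$U{\left(x,R \right)} = -5 + 4 x$ ($U{\left(x,R \right)} = 4 x - 5 = -5 + 4 x$)
$J{\left(B \right)} = 2 B \left(7 + B\right)$ ($J{\left(B \right)} = \left(B + \left(-5 + 4 \cdot 3\right)\right) \left(B + B\right) = \left(B + \left(-5 + 12\right)\right) 2 B = \left(B + 7\right) 2 B = \left(7 + B\right) 2 B = 2 B \left(7 + B\right)$)
$\left(-57 + 145\right) J{\left(\frac{1}{-1} \right)} = \left(-57 + 145\right) \frac{2 \left(7 + \frac{1}{-1}\right)}{-1} = 88 \cdot 2 \left(-1\right) \left(7 - 1\right) = 88 \cdot 2 \left(-1\right) 6 = 88 \left(-12\right) = -1056$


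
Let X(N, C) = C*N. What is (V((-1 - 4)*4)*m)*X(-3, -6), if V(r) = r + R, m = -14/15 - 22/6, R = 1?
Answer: 7866/5 ≈ 1573.2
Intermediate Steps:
m = -23/5 (m = -14*1/15 - 22*1/6 = -14/15 - 11/3 = -23/5 ≈ -4.6000)
V(r) = 1 + r (V(r) = r + 1 = 1 + r)
(V((-1 - 4)*4)*m)*X(-3, -6) = ((1 + (-1 - 4)*4)*(-23/5))*(-6*(-3)) = ((1 - 5*4)*(-23/5))*18 = ((1 - 20)*(-23/5))*18 = -19*(-23/5)*18 = (437/5)*18 = 7866/5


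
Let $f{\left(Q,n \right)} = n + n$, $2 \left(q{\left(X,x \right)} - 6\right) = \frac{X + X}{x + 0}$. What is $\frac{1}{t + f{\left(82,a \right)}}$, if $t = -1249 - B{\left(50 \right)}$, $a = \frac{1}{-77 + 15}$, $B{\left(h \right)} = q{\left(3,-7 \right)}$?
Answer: $- \frac{217}{272249} \approx -0.00079706$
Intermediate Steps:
$q{\left(X,x \right)} = 6 + \frac{X}{x}$ ($q{\left(X,x \right)} = 6 + \frac{\left(X + X\right) \frac{1}{x + 0}}{2} = 6 + \frac{2 X \frac{1}{x}}{2} = 6 + \frac{X}{x}$)
$B{\left(h \right)} = \frac{39}{7}$ ($B{\left(h \right)} = 6 + \frac{3}{-7} = 6 + 3 \left(- \frac{1}{7}\right) = 6 - \frac{3}{7} = \frac{39}{7}$)
$a = - \frac{1}{62}$ ($a = \frac{1}{-62} = - \frac{1}{62} \approx -0.016129$)
$f{\left(Q,n \right)} = 2 n$
$t = - \frac{8782}{7}$ ($t = -1249 - \frac{39}{7} = - \frac{8782}{7} \approx -1254.6$)
$\frac{1}{t + f{\left(82,a \right)}} = \frac{1}{- \frac{8782}{7} + 2 \left(- \frac{1}{62}\right)} = \frac{1}{- \frac{8782}{7} - \frac{1}{31}} = \frac{1}{- \frac{272249}{217}} = - \frac{217}{272249}$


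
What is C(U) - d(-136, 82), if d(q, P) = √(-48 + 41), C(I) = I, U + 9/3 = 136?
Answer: 133 - I*√7 ≈ 133.0 - 2.6458*I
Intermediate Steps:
U = 133 (U = -3 + 136 = 133)
d(q, P) = I*√7 (d(q, P) = √(-7) = I*√7)
C(U) - d(-136, 82) = 133 - I*√7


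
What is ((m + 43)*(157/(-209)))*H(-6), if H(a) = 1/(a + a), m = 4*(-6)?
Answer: 157/132 ≈ 1.1894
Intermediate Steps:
m = -24
H(a) = 1/(2*a)
((m + 43)*(157/(-209)))*H(-6) = ((-24 + 43)*(157/(-209)))*((½)/(-6)) = (19*(157*(-1/209)))*((½)*(-⅙)) = (19*(-157/209))*(-1/12) = -157/11*(-1/12) = 157/132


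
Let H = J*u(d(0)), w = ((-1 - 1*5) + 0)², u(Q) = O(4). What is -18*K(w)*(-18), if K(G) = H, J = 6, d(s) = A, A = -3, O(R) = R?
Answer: 7776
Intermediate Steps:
d(s) = -3
u(Q) = 4
w = 36 (w = ((-1 - 5) + 0)² = (-6 + 0)² = (-6)² = 36)
H = 24 (H = 6*4 = 24)
K(G) = 24
-18*K(w)*(-18) = -18*24*(-18) = -432*(-18) = 7776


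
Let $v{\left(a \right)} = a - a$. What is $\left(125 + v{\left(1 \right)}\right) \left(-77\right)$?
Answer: $-9625$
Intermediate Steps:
$v{\left(a \right)} = 0$
$\left(125 + v{\left(1 \right)}\right) \left(-77\right) = \left(125 + 0\right) \left(-77\right) = 125 \left(-77\right) = -9625$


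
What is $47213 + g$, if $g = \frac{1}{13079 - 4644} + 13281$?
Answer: $\frac{510266891}{8435} \approx 60494.0$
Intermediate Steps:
$g = \frac{112025236}{8435}$ ($g = \frac{1}{8435} + 13281 = \frac{112025236}{8435} \approx 13281.0$)
$47213 + g = 47213 + \frac{112025236}{8435} = \frac{510266891}{8435}$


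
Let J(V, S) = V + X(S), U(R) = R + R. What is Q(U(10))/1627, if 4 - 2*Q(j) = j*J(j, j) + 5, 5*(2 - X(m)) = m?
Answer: -361/3254 ≈ -0.11094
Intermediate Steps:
X(m) = 2 - m/5
U(R) = 2*R
J(V, S) = 2 + V - S/5 (J(V, S) = V + (2 - S/5) = 2 + V - S/5)
Q(j) = -½ - j*(2 + 4*j/5)/2 (Q(j) = 2 - (j*(2 + j - j/5) + 5)/2 = 2 - (j*(2 + 4*j/5) + 5)/2 = 2 - (5 + j*(2 + 4*j/5))/2 = 2 + (-5/2 - j*(2 + 4*j/5)/2) = -½ - j*(2 + 4*j/5)/2)
Q(U(10))/1627 = (-½ - 2*10*(5 + 2*(2*10))/5)/1627 = (-½ - ⅕*20*(5 + 2*20))*(1/1627) = (-½ - ⅕*20*(5 + 40))*(1/1627) = (-½ - ⅕*20*45)*(1/1627) = (-½ - 180)*(1/1627) = -361/2*1/1627 = -361/3254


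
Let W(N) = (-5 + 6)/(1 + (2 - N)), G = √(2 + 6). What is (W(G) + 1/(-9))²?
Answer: 1324/81 + 104*√2/9 ≈ 32.688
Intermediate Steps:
G = 2*√2 (G = √8 = 2*√2 ≈ 2.8284)
W(N) = 1/(3 - N)
(W(G) + 1/(-9))² = (-1/(-3 + 2*√2) + 1/(-9))² = (-1/(-3 + 2*√2) - ⅑)² = (-⅑ - 1/(-3 + 2*√2))²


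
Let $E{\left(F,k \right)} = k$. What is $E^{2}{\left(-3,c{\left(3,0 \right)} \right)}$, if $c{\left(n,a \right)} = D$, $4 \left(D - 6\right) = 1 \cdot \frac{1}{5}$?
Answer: $\frac{14641}{400} \approx 36.602$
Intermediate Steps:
$D = \frac{121}{20}$ ($D = 6 + \frac{1 \cdot \frac{1}{5}}{4} = 6 + \frac{1}{4} \cdot \frac{1}{5} = 6 + \frac{1}{20} = \frac{121}{20} \approx 6.05$)
$c{\left(n,a \right)} = \frac{121}{20}$
$E^{2}{\left(-3,c{\left(3,0 \right)} \right)} = \left(\frac{121}{20}\right)^{2} = \frac{14641}{400}$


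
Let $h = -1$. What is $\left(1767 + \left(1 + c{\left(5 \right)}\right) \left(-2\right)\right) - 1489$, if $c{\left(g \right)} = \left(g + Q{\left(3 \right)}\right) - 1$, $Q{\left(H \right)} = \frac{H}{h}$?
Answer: $274$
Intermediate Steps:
$Q{\left(H \right)} = - H$ ($Q{\left(H \right)} = \frac{H}{-1} = H \left(-1\right) = - H$)
$c{\left(g \right)} = -4 + g$ ($c{\left(g \right)} = \left(g - 3\right) - 1 = \left(-3 + g\right) - 1 = -4 + g$)
$\left(1767 + \left(1 + c{\left(5 \right)}\right) \left(-2\right)\right) - 1489 = \left(1767 + \left(1 + \left(-4 + 5\right)\right) \left(-2\right)\right) - 1489 = \left(1767 + \left(1 + 1\right) \left(-2\right)\right) - 1489 = \left(1767 + 2 \left(-2\right)\right) - 1489 = \left(1767 - 4\right) - 1489 = 1763 - 1489 = 274$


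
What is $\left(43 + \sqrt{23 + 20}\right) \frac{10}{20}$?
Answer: $\frac{43}{2} + \frac{\sqrt{43}}{2} \approx 24.779$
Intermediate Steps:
$\left(43 + \sqrt{23 + 20}\right) \frac{10}{20} = \left(43 + \sqrt{43}\right) 10 \cdot \frac{1}{20} = \left(43 + \sqrt{43}\right) \frac{1}{2} = \frac{43}{2} + \frac{\sqrt{43}}{2}$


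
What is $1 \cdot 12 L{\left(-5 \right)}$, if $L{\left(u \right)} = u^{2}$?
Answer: $300$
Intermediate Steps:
$1 \cdot 12 L{\left(-5 \right)} = 1 \cdot 12 \left(-5\right)^{2} = 12 \cdot 25 = 300$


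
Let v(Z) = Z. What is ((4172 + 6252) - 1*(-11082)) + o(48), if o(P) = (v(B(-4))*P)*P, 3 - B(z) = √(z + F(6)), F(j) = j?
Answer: 28418 - 2304*√2 ≈ 25160.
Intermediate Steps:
B(z) = 3 - √(6 + z) (B(z) = 3 - √(z + 6) = 3 - √(6 + z))
o(P) = P²*(3 - √2) (o(P) = ((3 - √(6 - 4))*P)*P = ((3 - √2)*P)*P = (P*(3 - √2))*P = P²*(3 - √2))
((4172 + 6252) - 1*(-11082)) + o(48) = ((4172 + 6252) - 1*(-11082)) + 48²*(3 - √2) = (10424 + 11082) + 2304*(3 - √2) = 21506 + (6912 - 2304*√2) = 28418 - 2304*√2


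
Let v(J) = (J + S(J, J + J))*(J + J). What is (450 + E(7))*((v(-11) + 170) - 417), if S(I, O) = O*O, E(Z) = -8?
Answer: -4708626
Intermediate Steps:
S(I, O) = O**2
v(J) = 2*J*(J + 4*J**2) (v(J) = (J + (J + J)**2)*(J + J) = (J + (2*J)**2)*(2*J) = (J + 4*J**2)*(2*J) = 2*J*(J + 4*J**2))
(450 + E(7))*((v(-11) + 170) - 417) = (450 - 8)*(((-11)**2*(2 + 8*(-11)) + 170) - 417) = 442*((121*(2 - 88) + 170) - 417) = 442*((121*(-86) + 170) - 417) = 442*((-10406 + 170) - 417) = 442*(-10236 - 417) = 442*(-10653) = -4708626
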